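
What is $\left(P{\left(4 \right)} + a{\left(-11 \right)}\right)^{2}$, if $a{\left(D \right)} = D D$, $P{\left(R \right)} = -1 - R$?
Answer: $13456$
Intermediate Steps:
$a{\left(D \right)} = D^{2}$
$\left(P{\left(4 \right)} + a{\left(-11 \right)}\right)^{2} = \left(\left(-1 - 4\right) + \left(-11\right)^{2}\right)^{2} = \left(\left(-1 - 4\right) + 121\right)^{2} = \left(-5 + 121\right)^{2} = 116^{2} = 13456$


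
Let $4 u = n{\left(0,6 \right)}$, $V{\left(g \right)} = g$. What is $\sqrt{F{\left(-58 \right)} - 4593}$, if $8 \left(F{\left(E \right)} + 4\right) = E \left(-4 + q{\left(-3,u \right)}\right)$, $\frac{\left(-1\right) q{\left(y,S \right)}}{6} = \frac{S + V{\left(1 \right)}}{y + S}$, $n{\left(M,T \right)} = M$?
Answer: $\frac{i \sqrt{18330}}{2} \approx 67.694 i$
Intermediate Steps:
$u = 0$ ($u = \frac{1}{4} \cdot 0 = 0$)
$q{\left(y,S \right)} = - \frac{6 \left(1 + S\right)}{S + y}$ ($q{\left(y,S \right)} = - 6 \frac{S + 1}{y + S} = - 6 \frac{1 + S}{S + y} = - \frac{6 \left(1 + S\right)}{S + y}$)
$F{\left(E \right)} = -4 - \frac{E}{4}$ ($F{\left(E \right)} = -4 + \frac{E \left(-4 + \frac{6 \left(-1 - 0\right)}{0 - 3}\right)}{8} = -4 + \frac{E \left(-4 + \frac{6 \left(-1 + 0\right)}{-3}\right)}{8} = -4 + \frac{E \left(-4 + 6 \left(- \frac{1}{3}\right) \left(-1\right)\right)}{8} = -4 + \frac{E \left(-4 + 2\right)}{8} = -4 + \frac{E \left(-2\right)}{8} = -4 + \frac{\left(-2\right) E}{8} = -4 - \frac{E}{4}$)
$\sqrt{F{\left(-58 \right)} - 4593} = \sqrt{\left(-4 - - \frac{29}{2}\right) - 4593} = \sqrt{\left(-4 + \frac{29}{2}\right) - 4593} = \sqrt{\frac{21}{2} - 4593} = \sqrt{- \frac{9165}{2}} = \frac{i \sqrt{18330}}{2}$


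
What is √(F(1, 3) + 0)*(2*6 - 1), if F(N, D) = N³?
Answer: 11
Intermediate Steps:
√(F(1, 3) + 0)*(2*6 - 1) = √(1³ + 0)*(2*6 - 1) = √(1 + 0)*(12 - 1) = √1*11 = 1*11 = 11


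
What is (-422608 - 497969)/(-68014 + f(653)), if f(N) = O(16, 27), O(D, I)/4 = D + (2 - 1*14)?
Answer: 43837/3238 ≈ 13.538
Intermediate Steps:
O(D, I) = -48 + 4*D (O(D, I) = 4*(D + (2 - 1*14)) = 4*(D + (2 - 14)) = 4*(D - 12) = 4*(-12 + D) = -48 + 4*D)
f(N) = 16 (f(N) = -48 + 4*16 = -48 + 64 = 16)
(-422608 - 497969)/(-68014 + f(653)) = (-422608 - 497969)/(-68014 + 16) = -920577/(-67998) = -920577*(-1/67998) = 43837/3238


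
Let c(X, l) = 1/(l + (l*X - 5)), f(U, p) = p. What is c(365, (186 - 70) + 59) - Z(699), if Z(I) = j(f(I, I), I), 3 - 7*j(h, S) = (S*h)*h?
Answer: 21873423088327/448315 ≈ 4.8790e+7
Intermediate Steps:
j(h, S) = 3/7 - S*h²/7 (j(h, S) = 3/7 - S*h*h/7 = 3/7 - S*h²/7)
Z(I) = 3/7 - I³/7 (Z(I) = 3/7 - I*I²/7 = 3/7 - I³/7)
c(X, l) = 1/(-5 + l + X*l) (c(X, l) = 1/(l + (X*l - 5)) = 1/(l + (-5 + X*l)) = 1/(-5 + l + X*l))
c(365, (186 - 70) + 59) - Z(699) = 1/(-5 + ((186 - 70) + 59) + 365*((186 - 70) + 59)) - (3/7 - ⅐*699³) = 1/(-5 + (116 + 59) + 365*(116 + 59)) - (3/7 - ⅐*341532099) = 1/(-5 + 175 + 365*175) - (3/7 - 341532099/7) = 1/(-5 + 175 + 63875) - 1*(-341532096/7) = 1/64045 + 341532096/7 = 21873423088327/448315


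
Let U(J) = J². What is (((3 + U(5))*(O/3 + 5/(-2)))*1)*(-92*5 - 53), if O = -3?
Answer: 50274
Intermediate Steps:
(((3 + U(5))*(O/3 + 5/(-2)))*1)*(-92*5 - 53) = (((3 + 5²)*(-3/3 + 5/(-2)))*1)*(-92*5 - 53) = (((3 + 25)*(-3*⅓ + 5*(-½)))*1)*(-460 - 53) = ((28*(-1 - 5/2))*1)*(-513) = ((28*(-7/2))*1)*(-513) = -98*1*(-513) = -98*(-513) = 50274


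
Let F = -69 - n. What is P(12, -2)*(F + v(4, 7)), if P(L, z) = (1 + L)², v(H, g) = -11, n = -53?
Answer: -4563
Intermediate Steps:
F = -16 (F = -69 - 1*(-53) = -69 + 53 = -16)
P(12, -2)*(F + v(4, 7)) = (1 + 12)²*(-16 - 11) = 13²*(-27) = 169*(-27) = -4563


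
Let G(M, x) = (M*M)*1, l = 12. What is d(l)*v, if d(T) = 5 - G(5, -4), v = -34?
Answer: 680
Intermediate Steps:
G(M, x) = M**2 (G(M, x) = M**2*1 = M**2)
d(T) = -20 (d(T) = 5 - 1*5**2 = 5 - 1*25 = 5 - 25 = -20)
d(l)*v = -20*(-34) = 680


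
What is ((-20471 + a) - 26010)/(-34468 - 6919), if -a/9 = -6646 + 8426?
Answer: 62501/41387 ≈ 1.5102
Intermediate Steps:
a = -16020 (a = -9*(-6646 + 8426) = -9*1780 = -16020)
((-20471 + a) - 26010)/(-34468 - 6919) = ((-20471 - 16020) - 26010)/(-34468 - 6919) = (-36491 - 26010)/(-41387) = -62501*(-1/41387) = 62501/41387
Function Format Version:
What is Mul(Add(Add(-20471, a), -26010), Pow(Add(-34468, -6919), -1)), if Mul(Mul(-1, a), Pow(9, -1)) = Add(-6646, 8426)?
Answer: Rational(62501, 41387) ≈ 1.5102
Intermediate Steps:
a = -16020 (a = Mul(-9, Add(-6646, 8426)) = Mul(-9, 1780) = -16020)
Mul(Add(Add(-20471, a), -26010), Pow(Add(-34468, -6919), -1)) = Mul(Add(Add(-20471, -16020), -26010), Pow(Add(-34468, -6919), -1)) = Mul(Add(-36491, -26010), Pow(-41387, -1)) = Mul(-62501, Rational(-1, 41387)) = Rational(62501, 41387)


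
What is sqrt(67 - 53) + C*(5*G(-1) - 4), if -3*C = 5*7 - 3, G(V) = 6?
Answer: -832/3 + sqrt(14) ≈ -273.59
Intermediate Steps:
C = -32/3 (C = -(5*7 - 3)/3 = -(35 - 3)/3 = -1/3*32 = -32/3 ≈ -10.667)
sqrt(67 - 53) + C*(5*G(-1) - 4) = sqrt(67 - 53) - 32*(5*6 - 4)/3 = sqrt(14) - 32*(30 - 4)/3 = sqrt(14) - 32/3*26 = sqrt(14) - 832/3 = -832/3 + sqrt(14)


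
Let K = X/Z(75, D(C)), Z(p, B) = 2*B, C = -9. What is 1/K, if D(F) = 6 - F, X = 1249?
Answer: 30/1249 ≈ 0.024019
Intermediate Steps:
K = 1249/30 (K = 1249/((2*(6 - 1*(-9)))) = 1249/((2*(6 + 9))) = 1249/((2*15)) = 1249/30 ≈ 41.633)
1/K = 1/(1249/30) = 30/1249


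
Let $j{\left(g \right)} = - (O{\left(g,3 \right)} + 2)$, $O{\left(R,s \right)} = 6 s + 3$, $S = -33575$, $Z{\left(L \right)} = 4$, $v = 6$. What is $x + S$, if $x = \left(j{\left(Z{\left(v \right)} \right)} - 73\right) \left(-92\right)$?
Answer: $-24743$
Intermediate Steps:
$O{\left(R,s \right)} = 3 + 6 s$
$j{\left(g \right)} = -23$ ($j{\left(g \right)} = - (\left(3 + 6 \cdot 3\right) + 2) = - (\left(3 + 18\right) + 2) = - (21 + 2) = \left(-1\right) 23 = -23$)
$x = 8832$ ($x = \left(-23 - 73\right) \left(-92\right) = \left(-96\right) \left(-92\right) = 8832$)
$x + S = 8832 - 33575 = -24743$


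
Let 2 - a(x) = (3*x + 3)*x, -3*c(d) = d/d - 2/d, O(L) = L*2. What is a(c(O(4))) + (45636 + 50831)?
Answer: 1543513/16 ≈ 96470.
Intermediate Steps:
O(L) = 2*L
c(d) = -⅓ + 2/(3*d) (c(d) = -(d/d - 2/d)/3 = -(1 - 2/d)/3 = -⅓ + 2/(3*d))
a(x) = 2 - x*(3 + 3*x) (a(x) = 2 - (3*x + 3)*x = 2 - (3 + 3*x)*x = 2 - x*(3 + 3*x))
a(c(O(4))) + (45636 + 50831) = (2 - (2 - 2*4)/(2*4) - 3*(2 - 2*4)²/576) + (45636 + 50831) = (2 - (2 - 1*8)/8 - 3*(2 - 1*8)²/576) + 96467 = (2 - (2 - 8)/8 - 3*(2 - 8)²/576) + 96467 = (2 - (-6)/8 - 3*((⅓)*(⅛)*(-6))²) + 96467 = (2 - 3*(-¼) - 3*(-¼)²) + 96467 = (2 + ¾ - 3*1/16) + 96467 = (2 + ¾ - 3/16) + 96467 = 41/16 + 96467 = 1543513/16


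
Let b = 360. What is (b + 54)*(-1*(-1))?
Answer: 414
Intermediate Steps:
(b + 54)*(-1*(-1)) = (360 + 54)*(-1*(-1)) = 414*1 = 414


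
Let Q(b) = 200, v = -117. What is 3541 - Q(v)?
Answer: 3341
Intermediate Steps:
3541 - Q(v) = 3541 - 1*200 = 3541 - 200 = 3341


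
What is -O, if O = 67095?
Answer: -67095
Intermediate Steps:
-O = -1*67095 = -67095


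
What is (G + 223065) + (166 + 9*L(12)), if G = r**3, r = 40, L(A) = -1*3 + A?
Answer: 287312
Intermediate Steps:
L(A) = -3 + A
G = 64000 (G = 40**3 = 64000)
(G + 223065) + (166 + 9*L(12)) = (64000 + 223065) + (166 + 9*(-3 + 12)) = 287065 + (166 + 9*9) = 287065 + (166 + 81) = 287065 + 247 = 287312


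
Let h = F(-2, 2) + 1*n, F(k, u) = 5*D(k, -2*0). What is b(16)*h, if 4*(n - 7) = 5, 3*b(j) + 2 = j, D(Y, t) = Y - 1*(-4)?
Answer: 511/6 ≈ 85.167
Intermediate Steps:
D(Y, t) = 4 + Y (D(Y, t) = Y + 4 = 4 + Y)
b(j) = -⅔ + j/3
n = 33/4 (n = 7 + (¼)*5 = 7 + 5/4 = 33/4 ≈ 8.2500)
F(k, u) = 20 + 5*k (F(k, u) = 5*(4 + k) = 20 + 5*k)
h = 73/4 (h = (20 + 5*(-2)) + 1*(33/4) = (20 - 10) + 33/4 = 10 + 33/4 = 73/4 ≈ 18.250)
b(16)*h = (-⅔ + (⅓)*16)*(73/4) = (-⅔ + 16/3)*(73/4) = (14/3)*(73/4) = 511/6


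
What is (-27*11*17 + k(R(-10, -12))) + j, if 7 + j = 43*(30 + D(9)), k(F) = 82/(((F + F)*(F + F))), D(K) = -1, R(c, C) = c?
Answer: -761759/200 ≈ -3808.8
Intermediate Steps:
k(F) = 41/(2*F**2) (k(F) = 82/(((2*F)*(2*F))) = 82/((4*F**2)) = 82*(1/(4*F**2)) = 41/(2*F**2))
j = 1240 (j = -7 + 43*(30 - 1) = -7 + 43*29 = -7 + 1247 = 1240)
(-27*11*17 + k(R(-10, -12))) + j = (-27*11*17 + (41/2)/(-10)**2) + 1240 = (-297*17 + (41/2)*(1/100)) + 1240 = (-5049 + 41/200) + 1240 = -1009759/200 + 1240 = -761759/200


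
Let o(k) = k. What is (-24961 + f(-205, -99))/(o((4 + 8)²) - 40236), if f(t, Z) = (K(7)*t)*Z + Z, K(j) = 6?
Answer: -48355/20046 ≈ -2.4122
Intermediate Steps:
f(t, Z) = Z + 6*Z*t (f(t, Z) = (6*t)*Z + Z = 6*Z*t + Z = Z + 6*Z*t)
(-24961 + f(-205, -99))/(o((4 + 8)²) - 40236) = (-24961 - 99*(1 + 6*(-205)))/((4 + 8)² - 40236) = (-24961 - 99*(1 - 1230))/(12² - 40236) = (-24961 - 99*(-1229))/(144 - 40236) = (-24961 + 121671)/(-40092) = 96710*(-1/40092) = -48355/20046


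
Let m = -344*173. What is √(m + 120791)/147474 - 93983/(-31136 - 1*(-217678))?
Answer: -93983/186542 + √61279/147474 ≈ -0.50214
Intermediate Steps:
m = -59512
√(m + 120791)/147474 - 93983/(-31136 - 1*(-217678)) = √(-59512 + 120791)/147474 - 93983/(-31136 - 1*(-217678)) = √61279*(1/147474) - 93983/(-31136 + 217678) = √61279/147474 - 93983/186542 = -93983/186542 + √61279/147474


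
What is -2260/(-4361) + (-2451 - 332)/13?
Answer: -12107283/56693 ≈ -213.56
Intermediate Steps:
-2260/(-4361) + (-2451 - 332)/13 = -2260*(-1/4361) - 2783*1/13 = 2260/4361 - 2783/13 = -12107283/56693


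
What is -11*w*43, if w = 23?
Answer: -10879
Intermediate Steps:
-11*w*43 = -11*23*43 = -253*43 = -10879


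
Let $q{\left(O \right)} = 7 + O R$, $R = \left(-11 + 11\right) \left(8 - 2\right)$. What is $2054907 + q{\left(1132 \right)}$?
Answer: $2054914$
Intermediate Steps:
$R = 0$ ($R = 0 \cdot 6 = 0$)
$q{\left(O \right)} = 7$ ($q{\left(O \right)} = 7 + O 0 = 7 + 0 = 7$)
$2054907 + q{\left(1132 \right)} = 2054907 + 7 = 2054914$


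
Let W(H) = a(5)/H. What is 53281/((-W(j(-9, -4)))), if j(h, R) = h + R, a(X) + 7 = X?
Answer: -692653/2 ≈ -3.4633e+5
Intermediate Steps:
a(X) = -7 + X
j(h, R) = R + h
W(H) = -2/H (W(H) = (-7 + 5)/H = -2/H)
53281/((-W(j(-9, -4)))) = 53281/((-(-2)/(-4 - 9))) = 53281/((-(-2)/(-13))) = 53281/((-(-2)*(-1)/13)) = 53281/((-1*2/13)) = 53281/(-2/13) = 53281*(-13/2) = -692653/2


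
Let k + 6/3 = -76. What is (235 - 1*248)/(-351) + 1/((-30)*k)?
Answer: 263/7020 ≈ 0.037464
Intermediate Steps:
k = -78 (k = -2 - 76 = -78)
(235 - 1*248)/(-351) + 1/((-30)*k) = (235 - 1*248)/(-351) + 1/(-30*(-78)) = (235 - 248)*(-1/351) - 1/30*(-1/78) = -13*(-1/351) + 1/2340 = 1/27 + 1/2340 = 263/7020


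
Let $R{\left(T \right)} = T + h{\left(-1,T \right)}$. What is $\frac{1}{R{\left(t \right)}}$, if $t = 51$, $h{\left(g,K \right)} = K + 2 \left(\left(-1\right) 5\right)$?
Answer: $\frac{1}{92} \approx 0.01087$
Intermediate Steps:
$h{\left(g,K \right)} = -10 + K$ ($h{\left(g,K \right)} = K + 2 \left(-5\right) = K - 10 = -10 + K$)
$R{\left(T \right)} = -10 + 2 T$ ($R{\left(T \right)} = T + \left(-10 + T\right) = -10 + 2 T$)
$\frac{1}{R{\left(t \right)}} = \frac{1}{-10 + 2 \cdot 51} = \frac{1}{-10 + 102} = \frac{1}{92}$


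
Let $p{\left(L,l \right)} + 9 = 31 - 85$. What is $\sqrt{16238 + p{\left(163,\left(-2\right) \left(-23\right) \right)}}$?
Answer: $5 \sqrt{647} \approx 127.18$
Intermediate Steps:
$p{\left(L,l \right)} = -63$ ($p{\left(L,l \right)} = -9 + \left(31 - 85\right) = -9 - 54 = -63$)
$\sqrt{16238 + p{\left(163,\left(-2\right) \left(-23\right) \right)}} = \sqrt{16238 - 63} = \sqrt{16175} = 5 \sqrt{647}$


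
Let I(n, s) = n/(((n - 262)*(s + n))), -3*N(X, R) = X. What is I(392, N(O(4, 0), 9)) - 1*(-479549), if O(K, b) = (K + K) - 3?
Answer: 36500872723/76115 ≈ 4.7955e+5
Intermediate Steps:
O(K, b) = -3 + 2*K (O(K, b) = 2*K - 3 = -3 + 2*K)
N(X, R) = -X/3
I(n, s) = n/((-262 + n)*(n + s)) (I(n, s) = n/(((-262 + n)*(n + s))) = n*(1/((-262 + n)*(n + s))) = n/((-262 + n)*(n + s)))
I(392, N(O(4, 0), 9)) - 1*(-479549) = 392/(392**2 - 262*392 - (-262)*(-3 + 2*4)/3 + 392*(-(-3 + 2*4)/3)) - 1*(-479549) = 392/(153664 - 102704 - (-262)*(-3 + 8)/3 + 392*(-(-3 + 8)/3)) + 479549 = 392/(153664 - 102704 - (-262)*5/3 + 392*(-1/3*5)) + 479549 = 392/(153664 - 102704 - 262*(-5/3) + 392*(-5/3)) + 479549 = 392/(153664 - 102704 + 1310/3 - 1960/3) + 479549 = 392/(152230/3) + 479549 = 392*(3/152230) + 479549 = 588/76115 + 479549 = 36500872723/76115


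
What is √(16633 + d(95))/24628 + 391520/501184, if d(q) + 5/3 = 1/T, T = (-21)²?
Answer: 12235/15662 + √7334419/517188 ≈ 0.78643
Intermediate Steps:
T = 441
d(q) = -734/441 (d(q) = -5/3 + 1/441 = -734/441)
√(16633 + d(95))/24628 + 391520/501184 = √(16633 - 734/441)/24628 + 391520/501184 = √(7334419/441)*(1/24628) + 391520*(1/501184) = (√7334419/21)*(1/24628) + 12235/15662 = √7334419/517188 + 12235/15662 = 12235/15662 + √7334419/517188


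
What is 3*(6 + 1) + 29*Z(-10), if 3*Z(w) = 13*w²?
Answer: 37763/3 ≈ 12588.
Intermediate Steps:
Z(w) = 13*w²/3 (Z(w) = (13*w²)/3 = 13*w²/3)
3*(6 + 1) + 29*Z(-10) = 3*(6 + 1) + 29*((13/3)*(-10)²) = 3*7 + 29*((13/3)*100) = 21 + 29*(1300/3) = 21 + 37700/3 = 37763/3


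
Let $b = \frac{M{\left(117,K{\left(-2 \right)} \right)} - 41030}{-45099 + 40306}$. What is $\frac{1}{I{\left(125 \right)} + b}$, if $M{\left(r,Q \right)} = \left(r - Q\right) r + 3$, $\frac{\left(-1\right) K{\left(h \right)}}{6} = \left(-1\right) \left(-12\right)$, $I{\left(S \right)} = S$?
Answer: $\frac{4793}{618039} \approx 0.0077552$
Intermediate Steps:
$K{\left(h \right)} = -72$ ($K{\left(h \right)} = - 6 \left(\left(-1\right) \left(-12\right)\right) = \left(-6\right) 12 = -72$)
$M{\left(r,Q \right)} = 3 + r \left(r - Q\right)$ ($M{\left(r,Q \right)} = r \left(r - Q\right) + 3 = 3 + r \left(r - Q\right)$)
$b = \frac{18914}{4793}$ ($b = \frac{\left(3 + 117^{2} - \left(-72\right) 117\right) - 41030}{-45099 + 40306} = \frac{\left(3 + 13689 + 8424\right) - 41030}{-4793} = \left(22116 - 41030\right) \left(- \frac{1}{4793}\right) = \left(-18914\right) \left(- \frac{1}{4793}\right) = \frac{18914}{4793} \approx 3.9462$)
$\frac{1}{I{\left(125 \right)} + b} = \frac{1}{125 + \frac{18914}{4793}} = \frac{1}{\frac{618039}{4793}} = \frac{4793}{618039}$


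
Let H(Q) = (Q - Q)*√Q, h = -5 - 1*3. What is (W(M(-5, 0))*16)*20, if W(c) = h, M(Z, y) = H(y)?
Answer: -2560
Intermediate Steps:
h = -8 (h = -5 - 3 = -8)
H(Q) = 0 (H(Q) = 0*√Q = 0)
M(Z, y) = 0
W(c) = -8
(W(M(-5, 0))*16)*20 = -8*16*20 = -128*20 = -2560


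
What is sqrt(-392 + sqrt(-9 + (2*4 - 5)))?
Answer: sqrt(-392 + I*sqrt(6)) ≈ 0.06186 + 19.799*I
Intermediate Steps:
sqrt(-392 + sqrt(-9 + (2*4 - 5))) = sqrt(-392 + sqrt(-9 + (8 - 5))) = sqrt(-392 + sqrt(-9 + 3)) = sqrt(-392 + sqrt(-6)) = sqrt(-392 + I*sqrt(6))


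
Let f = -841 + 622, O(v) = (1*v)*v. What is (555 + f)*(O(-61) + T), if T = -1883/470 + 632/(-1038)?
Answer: 50766113048/40655 ≈ 1.2487e+6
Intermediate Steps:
T = -1125797/243930 (T = -1883*1/470 + 632*(-1/1038) = -1883/470 - 316/519 = -1125797/243930 ≈ -4.6152)
O(v) = v**2 (O(v) = v*v = v**2)
f = -219
(555 + f)*(O(-61) + T) = (555 - 219)*((-61)**2 - 1125797/243930) = 336*(3721 - 1125797/243930) = 336*(906537733/243930) = 50766113048/40655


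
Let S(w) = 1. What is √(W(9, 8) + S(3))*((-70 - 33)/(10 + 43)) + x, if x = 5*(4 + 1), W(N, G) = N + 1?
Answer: 25 - 103*√11/53 ≈ 18.554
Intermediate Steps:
W(N, G) = 1 + N
x = 25 (x = 5*5 = 25)
√(W(9, 8) + S(3))*((-70 - 33)/(10 + 43)) + x = √((1 + 9) + 1)*((-70 - 33)/(10 + 43)) + 25 = √(10 + 1)*(-103/53) + 25 = √11*(-103*1/53) + 25 = √11*(-103/53) + 25 = -103*√11/53 + 25 = 25 - 103*√11/53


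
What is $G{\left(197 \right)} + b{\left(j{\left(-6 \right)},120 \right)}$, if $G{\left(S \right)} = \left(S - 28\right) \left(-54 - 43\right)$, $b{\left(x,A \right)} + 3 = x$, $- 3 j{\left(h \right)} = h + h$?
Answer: $-16392$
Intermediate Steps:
$j{\left(h \right)} = - \frac{2 h}{3}$ ($j{\left(h \right)} = - \frac{h + h}{3} = - \frac{2 h}{3}$)
$b{\left(x,A \right)} = -3 + x$
$G{\left(S \right)} = 2716 - 97 S$ ($G{\left(S \right)} = \left(-28 + S\right) \left(-97\right) = 2716 - 97 S$)
$G{\left(197 \right)} + b{\left(j{\left(-6 \right)},120 \right)} = \left(2716 - 19109\right) - -1 = \left(2716 - 19109\right) + \left(-3 + 4\right) = -16393 + 1 = -16392$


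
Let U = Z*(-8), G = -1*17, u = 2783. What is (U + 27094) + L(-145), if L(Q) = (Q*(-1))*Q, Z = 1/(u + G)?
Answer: 8393423/1383 ≈ 6069.0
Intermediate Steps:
G = -17
Z = 1/2766 (Z = 1/(2783 - 17) = 1/2766 ≈ 0.00036153)
L(Q) = -Q² (L(Q) = (-Q)*Q = -Q²)
U = -4/1383 (U = (1/2766)*(-8) = -4/1383 ≈ -0.0028923)
(U + 27094) + L(-145) = (-4/1383 + 27094) - 1*(-145)² = 37470998/1383 - 1*21025 = 37470998/1383 - 21025 = 8393423/1383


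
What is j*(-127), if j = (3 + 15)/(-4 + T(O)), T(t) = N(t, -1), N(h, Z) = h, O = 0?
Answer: 1143/2 ≈ 571.50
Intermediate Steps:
T(t) = t
j = -9/2 (j = (3 + 15)/(-4 + 0) = 18/(-4) = 18*(-¼) = -9/2 ≈ -4.5000)
j*(-127) = -9/2*(-127) = 1143/2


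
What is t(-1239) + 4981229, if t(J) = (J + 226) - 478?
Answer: 4979738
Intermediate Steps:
t(J) = -252 + J (t(J) = (226 + J) - 478 = -252 + J)
t(-1239) + 4981229 = (-252 - 1239) + 4981229 = -1491 + 4981229 = 4979738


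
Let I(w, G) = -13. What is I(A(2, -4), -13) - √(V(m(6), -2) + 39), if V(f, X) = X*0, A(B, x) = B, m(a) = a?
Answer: -13 - √39 ≈ -19.245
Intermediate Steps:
V(f, X) = 0
I(A(2, -4), -13) - √(V(m(6), -2) + 39) = -13 - √(0 + 39) = -13 - √39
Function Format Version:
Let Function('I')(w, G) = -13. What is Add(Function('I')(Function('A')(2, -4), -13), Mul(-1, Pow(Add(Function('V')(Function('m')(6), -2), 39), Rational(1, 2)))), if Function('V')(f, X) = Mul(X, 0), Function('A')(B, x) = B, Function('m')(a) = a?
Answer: Add(-13, Mul(-1, Pow(39, Rational(1, 2)))) ≈ -19.245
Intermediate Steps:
Function('V')(f, X) = 0
Add(Function('I')(Function('A')(2, -4), -13), Mul(-1, Pow(Add(Function('V')(Function('m')(6), -2), 39), Rational(1, 2)))) = Add(-13, Mul(-1, Pow(Add(0, 39), Rational(1, 2)))) = Add(-13, Mul(-1, Pow(39, Rational(1, 2))))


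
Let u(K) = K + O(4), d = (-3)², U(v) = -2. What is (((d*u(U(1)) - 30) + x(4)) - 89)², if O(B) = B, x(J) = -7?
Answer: 11664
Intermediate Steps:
d = 9
u(K) = 4 + K (u(K) = K + 4 = 4 + K)
(((d*u(U(1)) - 30) + x(4)) - 89)² = (((9*(4 - 2) - 30) - 7) - 89)² = (((9*2 - 30) - 7) - 89)² = (((18 - 30) - 7) - 89)² = ((-12 - 7) - 89)² = (-19 - 89)² = (-108)² = 11664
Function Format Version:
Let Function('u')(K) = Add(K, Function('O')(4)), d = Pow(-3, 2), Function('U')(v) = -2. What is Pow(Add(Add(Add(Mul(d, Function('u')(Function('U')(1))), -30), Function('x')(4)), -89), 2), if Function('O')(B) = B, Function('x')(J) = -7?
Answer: 11664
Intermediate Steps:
d = 9
Function('u')(K) = Add(4, K) (Function('u')(K) = Add(K, 4) = Add(4, K))
Pow(Add(Add(Add(Mul(d, Function('u')(Function('U')(1))), -30), Function('x')(4)), -89), 2) = Pow(Add(Add(Add(Mul(9, Add(4, -2)), -30), -7), -89), 2) = Pow(Add(Add(Add(Mul(9, 2), -30), -7), -89), 2) = Pow(Add(Add(Add(18, -30), -7), -89), 2) = Pow(Add(Add(-12, -7), -89), 2) = Pow(Add(-19, -89), 2) = Pow(-108, 2) = 11664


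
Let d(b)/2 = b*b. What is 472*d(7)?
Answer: 46256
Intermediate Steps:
d(b) = 2*b² (d(b) = 2*(b*b) = 2*b²)
472*d(7) = 472*(2*7²) = 472*(2*49) = 472*98 = 46256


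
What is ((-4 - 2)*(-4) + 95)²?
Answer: 14161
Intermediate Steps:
((-4 - 2)*(-4) + 95)² = (-6*(-4) + 95)² = (24 + 95)² = 119² = 14161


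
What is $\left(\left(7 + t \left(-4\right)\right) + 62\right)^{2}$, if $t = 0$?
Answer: $4761$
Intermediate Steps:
$\left(\left(7 + t \left(-4\right)\right) + 62\right)^{2} = \left(\left(7 + 0 \left(-4\right)\right) + 62\right)^{2} = \left(\left(7 + 0\right) + 62\right)^{2} = \left(7 + 62\right)^{2} = 69^{2} = 4761$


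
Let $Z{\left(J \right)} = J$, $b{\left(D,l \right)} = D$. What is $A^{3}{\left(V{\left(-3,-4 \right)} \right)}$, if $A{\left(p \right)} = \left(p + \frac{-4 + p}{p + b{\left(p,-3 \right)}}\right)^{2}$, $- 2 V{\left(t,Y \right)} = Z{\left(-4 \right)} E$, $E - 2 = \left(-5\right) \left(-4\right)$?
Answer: $\frac{13672664422368561}{1771561} \approx 7.7179 \cdot 10^{9}$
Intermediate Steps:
$E = 22$ ($E = 2 - -20 = 2 + 20 = 22$)
$V{\left(t,Y \right)} = 44$ ($V{\left(t,Y \right)} = - \frac{\left(-4\right) 22}{2} = \left(- \frac{1}{2}\right) \left(-88\right) = 44$)
$A{\left(p \right)} = \left(p + \frac{-4 + p}{2 p}\right)^{2}$ ($A{\left(p \right)} = \left(p + \frac{-4 + p}{p + p}\right)^{2} = \left(p + \frac{-4 + p}{2 p}\right)^{2}$)
$A^{3}{\left(V{\left(-3,-4 \right)} \right)} = \left(\frac{\left(-4 + 44 + 2 \cdot 44^{2}\right)^{2}}{4 \cdot 1936}\right)^{3} = \left(\frac{1}{4} \cdot \frac{1}{1936} \left(-4 + 44 + 2 \cdot 1936\right)^{2}\right)^{3} = \left(\frac{1}{4} \cdot \frac{1}{1936} \left(-4 + 44 + 3872\right)^{2}\right)^{3} = \left(\frac{1}{4} \cdot \frac{1}{1936} \cdot 3912^{2}\right)^{3} = \left(\frac{1}{4} \cdot \frac{1}{1936} \cdot 15303744\right)^{3} = \left(\frac{239121}{121}\right)^{3} = \frac{13672664422368561}{1771561}$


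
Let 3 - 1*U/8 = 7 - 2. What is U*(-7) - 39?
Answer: 73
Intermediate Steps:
U = -16 (U = 24 - 8*(7 - 2) = 24 - 8*5 = 24 - 40 = -16)
U*(-7) - 39 = -16*(-7) - 39 = 112 - 39 = 73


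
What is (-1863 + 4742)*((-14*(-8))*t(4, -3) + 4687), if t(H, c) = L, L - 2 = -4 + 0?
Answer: 12848977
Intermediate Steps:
L = -2 (L = 2 + (-4 + 0) = 2 - 4 = -2)
t(H, c) = -2
(-1863 + 4742)*((-14*(-8))*t(4, -3) + 4687) = (-1863 + 4742)*(-14*(-8)*(-2) + 4687) = 2879*(112*(-2) + 4687) = 2879*(-224 + 4687) = 2879*4463 = 12848977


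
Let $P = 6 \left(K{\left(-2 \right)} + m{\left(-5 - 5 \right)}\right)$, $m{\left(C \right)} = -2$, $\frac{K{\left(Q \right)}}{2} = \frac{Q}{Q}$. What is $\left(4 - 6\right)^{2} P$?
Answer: $0$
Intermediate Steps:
$K{\left(Q \right)} = 2$ ($K{\left(Q \right)} = 2 \frac{Q}{Q} = 2 \cdot 1 = 2$)
$P = 0$ ($P = 6 \left(2 - 2\right) = 6 \cdot 0 = 0$)
$\left(4 - 6\right)^{2} P = \left(4 - 6\right)^{2} \cdot 0 = \left(-2\right)^{2} \cdot 0 = 4 \cdot 0 = 0$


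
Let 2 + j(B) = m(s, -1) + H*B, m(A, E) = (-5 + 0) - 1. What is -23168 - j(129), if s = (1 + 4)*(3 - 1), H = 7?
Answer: -24063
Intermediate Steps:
s = 10 (s = 5*2 = 10)
m(A, E) = -6 (m(A, E) = -5 - 1 = -6)
j(B) = -8 + 7*B (j(B) = -2 + (-6 + 7*B) = -8 + 7*B)
-23168 - j(129) = -23168 - (-8 + 7*129) = -23168 - (-8 + 903) = -23168 - 1*895 = -23168 - 895 = -24063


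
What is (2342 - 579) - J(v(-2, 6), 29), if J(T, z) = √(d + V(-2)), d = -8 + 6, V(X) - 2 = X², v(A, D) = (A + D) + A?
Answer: 1761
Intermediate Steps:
v(A, D) = D + 2*A
V(X) = 2 + X²
d = -2
J(T, z) = 2 (J(T, z) = √(-2 + (2 + (-2)²)) = √(-2 + (2 + 4)) = √(-2 + 6) = √4 = 2)
(2342 - 579) - J(v(-2, 6), 29) = (2342 - 579) - 1*2 = 1763 - 2 = 1761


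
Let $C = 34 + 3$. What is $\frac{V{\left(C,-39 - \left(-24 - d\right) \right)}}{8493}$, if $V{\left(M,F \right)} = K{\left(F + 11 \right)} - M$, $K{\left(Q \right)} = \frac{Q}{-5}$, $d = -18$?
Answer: $- \frac{163}{42465} \approx -0.0038385$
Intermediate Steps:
$K{\left(Q \right)} = - \frac{Q}{5}$ ($K{\left(Q \right)} = Q \left(- \frac{1}{5}\right) = - \frac{Q}{5}$)
$C = 37$
$V{\left(M,F \right)} = - \frac{11}{5} - M - \frac{F}{5}$ ($V{\left(M,F \right)} = - \frac{F + 11}{5} - M = - \frac{11 + F}{5} - M = \left(- \frac{11}{5} - \frac{F}{5}\right) - M = - \frac{11}{5} - M - \frac{F}{5}$)
$\frac{V{\left(C,-39 - \left(-24 - d\right) \right)}}{8493} = \frac{- \frac{11}{5} - 37 - \frac{-39 - \left(-24 - -18\right)}{5}}{8493} = \left(- \frac{11}{5} - 37 - \frac{-39 - \left(-24 + 18\right)}{5}\right) \frac{1}{8493} = \left(- \frac{11}{5} - 37 - \frac{-39 - -6}{5}\right) \frac{1}{8493} = \left(- \frac{11}{5} - 37 - \frac{-39 + 6}{5}\right) \frac{1}{8493} = \left(- \frac{11}{5} - 37 - - \frac{33}{5}\right) \frac{1}{8493} = \left(- \frac{11}{5} - 37 + \frac{33}{5}\right) \frac{1}{8493} = \left(- \frac{163}{5}\right) \frac{1}{8493} = - \frac{163}{42465}$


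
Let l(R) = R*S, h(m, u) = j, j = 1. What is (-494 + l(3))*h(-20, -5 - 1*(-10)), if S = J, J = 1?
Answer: -491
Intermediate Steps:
h(m, u) = 1
S = 1
l(R) = R (l(R) = R*1 = R)
(-494 + l(3))*h(-20, -5 - 1*(-10)) = (-494 + 3)*1 = -491*1 = -491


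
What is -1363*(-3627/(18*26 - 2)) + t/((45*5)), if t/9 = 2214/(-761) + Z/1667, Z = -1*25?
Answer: 156782970295117/14779038550 ≈ 10608.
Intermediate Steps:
Z = -25
t = -33387867/1268587 (t = 9*(2214/(-761) - 25/1667) = 9*(2214*(-1/761) - 25*1/1667) = 9*(-2214/761 - 25/1667) = 9*(-3709763/1268587) = -33387867/1268587 ≈ -26.319)
-1363*(-3627/(18*26 - 2)) + t/((45*5)) = -1363*(-3627/(18*26 - 2)) - 33387867/(1268587*(45*5)) = -1363*(-3627/(468 - 2)) - 33387867/1268587/225 = -1363/(466*(-1/3627)) - 33387867/1268587*1/225 = -1363/(-466/3627) - 3709763/31714675 = -1363*(-3627/466) - 3709763/31714675 = 4943601/466 - 3709763/31714675 = 156782970295117/14779038550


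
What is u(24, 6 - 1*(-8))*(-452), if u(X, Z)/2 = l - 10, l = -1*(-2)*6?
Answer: -1808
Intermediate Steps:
l = 12 (l = 2*6 = 12)
u(X, Z) = 4 (u(X, Z) = 2*(12 - 10) = 2*2 = 4)
u(24, 6 - 1*(-8))*(-452) = 4*(-452) = -1808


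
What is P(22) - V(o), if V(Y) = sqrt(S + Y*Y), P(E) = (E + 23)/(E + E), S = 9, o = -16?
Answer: 45/44 - sqrt(265) ≈ -15.256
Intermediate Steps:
P(E) = (23 + E)/(2*E) (P(E) = (23 + E)/((2*E)) = (23 + E)*(1/(2*E)) = (23 + E)/(2*E))
V(Y) = sqrt(9 + Y**2) (V(Y) = sqrt(9 + Y*Y) = sqrt(9 + Y**2))
P(22) - V(o) = (1/2)*(23 + 22)/22 - sqrt(9 + (-16)**2) = (1/2)*(1/22)*45 - sqrt(9 + 256) = 45/44 - sqrt(265)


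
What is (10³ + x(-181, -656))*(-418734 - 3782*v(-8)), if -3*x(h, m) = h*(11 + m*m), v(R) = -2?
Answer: -10676139654730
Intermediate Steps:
x(h, m) = -h*(11 + m²)/3 (x(h, m) = -h*(11 + m*m)/3 = -h*(11 + m²)/3)
(10³ + x(-181, -656))*(-418734 - 3782*v(-8)) = (10³ - ⅓*(-181)*(11 + (-656)²))*(-418734 - 3782*(-2)) = (1000 - ⅓*(-181)*(11 + 430336))*(-418734 + 7564) = (1000 - ⅓*(-181)*430347)*(-411170) = (1000 + 25964269)*(-411170) = 25965269*(-411170) = -10676139654730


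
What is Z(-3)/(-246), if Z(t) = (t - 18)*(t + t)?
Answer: -21/41 ≈ -0.51220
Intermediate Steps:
Z(t) = 2*t*(-18 + t) (Z(t) = (-18 + t)*(2*t) = 2*t*(-18 + t))
Z(-3)/(-246) = (2*(-3)*(-18 - 3))/(-246) = (2*(-3)*(-21))*(-1/246) = 126*(-1/246) = -21/41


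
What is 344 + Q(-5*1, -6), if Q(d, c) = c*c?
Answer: 380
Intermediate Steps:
Q(d, c) = c²
344 + Q(-5*1, -6) = 344 + (-6)² = 344 + 36 = 380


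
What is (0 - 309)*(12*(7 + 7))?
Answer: -51912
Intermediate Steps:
(0 - 309)*(12*(7 + 7)) = -3708*14 = -309*168 = -51912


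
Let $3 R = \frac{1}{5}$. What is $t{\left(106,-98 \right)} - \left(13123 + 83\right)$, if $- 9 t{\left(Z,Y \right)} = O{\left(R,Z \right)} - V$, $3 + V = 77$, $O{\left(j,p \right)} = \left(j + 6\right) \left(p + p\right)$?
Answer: $- \frac{1800992}{135} \approx -13341.0$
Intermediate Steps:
$R = \frac{1}{15}$ ($R = \frac{1}{3 \cdot 5} = \frac{1}{3} \cdot \frac{1}{5} = \frac{1}{15} \approx 0.066667$)
$O{\left(j,p \right)} = 2 p \left(6 + j\right)$ ($O{\left(j,p \right)} = \left(6 + j\right) 2 p = 2 p \left(6 + j\right)$)
$V = 74$ ($V = -3 + 77 = 74$)
$t{\left(Z,Y \right)} = \frac{74}{9} - \frac{182 Z}{135}$ ($t{\left(Z,Y \right)} = - \frac{2 Z \left(6 + \frac{1}{15}\right) - 74}{9} = - \frac{2 Z \frac{91}{15} - 74}{9} = - \frac{\frac{182 Z}{15} - 74}{9} = - \frac{-74 + \frac{182 Z}{15}}{9} = \frac{74}{9} - \frac{182 Z}{135}$)
$t{\left(106,-98 \right)} - \left(13123 + 83\right) = \left(\frac{74}{9} - \frac{19292}{135}\right) - \left(13123 + 83\right) = \left(\frac{74}{9} - \frac{19292}{135}\right) - 13206 = - \frac{18182}{135} - 13206 = - \frac{1800992}{135}$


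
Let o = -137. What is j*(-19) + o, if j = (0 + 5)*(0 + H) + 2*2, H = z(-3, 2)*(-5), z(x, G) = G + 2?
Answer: 1687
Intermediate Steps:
z(x, G) = 2 + G
H = -20 (H = (2 + 2)*(-5) = 4*(-5) = -20)
j = -96 (j = (0 + 5)*(0 - 20) + 2*2 = 5*(-20) + 4 = -100 + 4 = -96)
j*(-19) + o = -96*(-19) - 137 = 1824 - 137 = 1687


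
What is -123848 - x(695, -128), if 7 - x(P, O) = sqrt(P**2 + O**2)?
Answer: -123855 + sqrt(499409) ≈ -1.2315e+5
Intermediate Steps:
x(P, O) = 7 - sqrt(O**2 + P**2) (x(P, O) = 7 - sqrt(P**2 + O**2) = 7 - sqrt(O**2 + P**2))
-123848 - x(695, -128) = -123848 - (7 - sqrt((-128)**2 + 695**2)) = -123848 - (7 - sqrt(16384 + 483025)) = -123848 - (7 - sqrt(499409)) = -123848 + (-7 + sqrt(499409)) = -123855 + sqrt(499409)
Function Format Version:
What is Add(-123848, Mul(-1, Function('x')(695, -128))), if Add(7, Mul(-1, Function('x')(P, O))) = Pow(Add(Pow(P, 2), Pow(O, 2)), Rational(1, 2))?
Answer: Add(-123855, Pow(499409, Rational(1, 2))) ≈ -1.2315e+5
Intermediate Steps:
Function('x')(P, O) = Add(7, Mul(-1, Pow(Add(Pow(O, 2), Pow(P, 2)), Rational(1, 2)))) (Function('x')(P, O) = Add(7, Mul(-1, Pow(Add(Pow(P, 2), Pow(O, 2)), Rational(1, 2)))) = Add(7, Mul(-1, Pow(Add(Pow(O, 2), Pow(P, 2)), Rational(1, 2)))))
Add(-123848, Mul(-1, Function('x')(695, -128))) = Add(-123848, Mul(-1, Add(7, Mul(-1, Pow(Add(Pow(-128, 2), Pow(695, 2)), Rational(1, 2)))))) = Add(-123848, Mul(-1, Add(7, Mul(-1, Pow(Add(16384, 483025), Rational(1, 2)))))) = Add(-123848, Mul(-1, Add(7, Mul(-1, Pow(499409, Rational(1, 2)))))) = Add(-123848, Add(-7, Pow(499409, Rational(1, 2)))) = Add(-123855, Pow(499409, Rational(1, 2)))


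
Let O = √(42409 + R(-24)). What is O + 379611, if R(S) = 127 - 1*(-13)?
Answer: 379611 + √42549 ≈ 3.7982e+5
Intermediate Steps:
R(S) = 140 (R(S) = 127 + 13 = 140)
O = √42549 (O = √(42409 + 140) = √42549 ≈ 206.27)
O + 379611 = √42549 + 379611 = 379611 + √42549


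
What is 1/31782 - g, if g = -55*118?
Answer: 206265181/31782 ≈ 6490.0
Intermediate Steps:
g = -6490
1/31782 - g = 1/31782 - 1*(-6490) = 1/31782 + 6490 = 206265181/31782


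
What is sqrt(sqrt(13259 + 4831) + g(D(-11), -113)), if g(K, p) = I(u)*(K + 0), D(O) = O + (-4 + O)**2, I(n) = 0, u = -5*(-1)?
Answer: 18090**(1/4) ≈ 11.597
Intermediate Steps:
u = 5
g(K, p) = 0 (g(K, p) = 0*(K + 0) = 0*K = 0)
sqrt(sqrt(13259 + 4831) + g(D(-11), -113)) = sqrt(sqrt(13259 + 4831) + 0) = sqrt(sqrt(18090) + 0) = sqrt(3*sqrt(2010) + 0) = sqrt(3*sqrt(2010)) = 3**(3/4)*670**(1/4)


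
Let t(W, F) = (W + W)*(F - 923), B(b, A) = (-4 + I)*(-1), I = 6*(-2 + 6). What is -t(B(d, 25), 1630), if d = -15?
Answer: 28280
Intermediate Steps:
I = 24 (I = 6*4 = 24)
B(b, A) = -20 (B(b, A) = (-4 + 24)*(-1) = 20*(-1) = -20)
t(W, F) = 2*W*(-923 + F) (t(W, F) = (2*W)*(-923 + F) = 2*W*(-923 + F))
-t(B(d, 25), 1630) = -2*(-20)*(-923 + 1630) = -2*(-20)*707 = -1*(-28280) = 28280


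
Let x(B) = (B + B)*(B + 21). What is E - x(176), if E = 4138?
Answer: -65206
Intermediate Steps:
x(B) = 2*B*(21 + B) (x(B) = (2*B)*(21 + B) = 2*B*(21 + B))
E - x(176) = 4138 - 2*176*(21 + 176) = 4138 - 2*176*197 = 4138 - 1*69344 = 4138 - 69344 = -65206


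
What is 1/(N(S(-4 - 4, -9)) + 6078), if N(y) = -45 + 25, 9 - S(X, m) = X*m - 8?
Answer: 1/6058 ≈ 0.00016507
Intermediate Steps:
S(X, m) = 17 - X*m (S(X, m) = 9 - (X*m - 8) = 9 - (-8 + X*m) = 9 + (8 - X*m) = 17 - X*m)
N(y) = -20
1/(N(S(-4 - 4, -9)) + 6078) = 1/(-20 + 6078) = 1/6058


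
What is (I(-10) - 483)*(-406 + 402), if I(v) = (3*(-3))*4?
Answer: 2076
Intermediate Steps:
I(v) = -36 (I(v) = -9*4 = -36)
(I(-10) - 483)*(-406 + 402) = (-36 - 483)*(-406 + 402) = -519*(-4) = 2076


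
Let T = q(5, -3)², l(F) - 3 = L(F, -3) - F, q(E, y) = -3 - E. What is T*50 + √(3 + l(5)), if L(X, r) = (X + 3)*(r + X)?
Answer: 3200 + √17 ≈ 3204.1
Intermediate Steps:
L(X, r) = (3 + X)*(X + r)
l(F) = -6 + F² - F (l(F) = 3 + ((F² + 3*F + 3*(-3) + F*(-3)) - F) = 3 + ((F² + 3*F - 9 - 3*F) - F) = 3 + ((-9 + F²) - F) = 3 + (-9 + F² - F) = -6 + F² - F)
T = 64 (T = (-3 - 1*5)² = (-3 - 5)² = (-8)² = 64)
T*50 + √(3 + l(5)) = 64*50 + √(3 + (-6 + 5² - 1*5)) = 3200 + √(3 + (-6 + 25 - 5)) = 3200 + √(3 + 14) = 3200 + √17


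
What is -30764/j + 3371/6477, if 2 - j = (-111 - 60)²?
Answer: 297823097/189381003 ≈ 1.5726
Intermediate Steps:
j = -29239 (j = 2 - (-111 - 60)² = 2 - 1*(-171)² = 2 - 1*29241 = 2 - 29241 = -29239)
-30764/j + 3371/6477 = -30764/(-29239) + 3371/6477 = -30764*(-1/29239) + 3371*(1/6477) = 30764/29239 + 3371/6477 = 297823097/189381003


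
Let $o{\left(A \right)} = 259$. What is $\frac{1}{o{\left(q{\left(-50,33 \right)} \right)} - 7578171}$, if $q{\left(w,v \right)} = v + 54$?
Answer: $- \frac{1}{7577912} \approx -1.3196 \cdot 10^{-7}$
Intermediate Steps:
$q{\left(w,v \right)} = 54 + v$
$\frac{1}{o{\left(q{\left(-50,33 \right)} \right)} - 7578171} = \frac{1}{259 - 7578171} = \frac{1}{-7577912} = - \frac{1}{7577912}$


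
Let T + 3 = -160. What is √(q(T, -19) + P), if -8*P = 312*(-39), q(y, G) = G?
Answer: √1502 ≈ 38.756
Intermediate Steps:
T = -163 (T = -3 - 160 = -163)
P = 1521 (P = -39*(-39) = -⅛*(-12168) = 1521)
√(q(T, -19) + P) = √(-19 + 1521) = √1502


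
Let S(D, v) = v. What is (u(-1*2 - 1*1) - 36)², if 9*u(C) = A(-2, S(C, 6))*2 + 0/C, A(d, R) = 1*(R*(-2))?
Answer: 13456/9 ≈ 1495.1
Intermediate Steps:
A(d, R) = -2*R (A(d, R) = 1*(-2*R) = -2*R)
u(C) = -8/3 (u(C) = (-2*6*2 + 0/C)/9 = (-12*2 + 0)/9 = (-24 + 0)/9 = (⅑)*(-24) = -8/3)
(u(-1*2 - 1*1) - 36)² = (-8/3 - 36)² = (-116/3)² = 13456/9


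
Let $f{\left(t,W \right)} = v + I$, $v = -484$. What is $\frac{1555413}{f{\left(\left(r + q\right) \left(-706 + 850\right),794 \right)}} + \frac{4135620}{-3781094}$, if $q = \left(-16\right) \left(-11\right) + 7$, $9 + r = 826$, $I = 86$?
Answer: $- \frac{2941404369291}{752437706} \approx -3909.2$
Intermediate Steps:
$r = 817$ ($r = -9 + 826 = 817$)
$q = 183$ ($q = 176 + 7 = 183$)
$f{\left(t,W \right)} = -398$ ($f{\left(t,W \right)} = -484 + 86 = -398$)
$\frac{1555413}{f{\left(\left(r + q\right) \left(-706 + 850\right),794 \right)}} + \frac{4135620}{-3781094} = \frac{1555413}{-398} + \frac{4135620}{-3781094} = 1555413 \left(- \frac{1}{398}\right) + 4135620 \left(- \frac{1}{3781094}\right) = - \frac{1555413}{398} - \frac{2067810}{1890547} = - \frac{2941404369291}{752437706}$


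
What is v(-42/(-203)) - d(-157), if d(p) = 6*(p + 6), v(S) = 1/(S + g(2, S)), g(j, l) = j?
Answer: 58013/64 ≈ 906.45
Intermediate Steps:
v(S) = 1/(2 + S) (v(S) = 1/(S + 2) = 1/(2 + S))
d(p) = 36 + 6*p (d(p) = 6*(6 + p) = 36 + 6*p)
v(-42/(-203)) - d(-157) = 1/(2 - 42/(-203)) - (36 + 6*(-157)) = 1/(2 - 42*(-1/203)) - (36 - 942) = 1/(2 + 6/29) - 1*(-906) = 1/(64/29) + 906 = 29/64 + 906 = 58013/64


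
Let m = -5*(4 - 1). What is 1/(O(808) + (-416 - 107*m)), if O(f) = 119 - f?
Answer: 1/500 ≈ 0.0020000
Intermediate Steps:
m = -15 (m = -5*3 = -15)
1/(O(808) + (-416 - 107*m)) = 1/((119 - 1*808) + (-416 - 107*(-15))) = 1/((119 - 808) + (-416 + 1605)) = 1/(-689 + 1189) = 1/500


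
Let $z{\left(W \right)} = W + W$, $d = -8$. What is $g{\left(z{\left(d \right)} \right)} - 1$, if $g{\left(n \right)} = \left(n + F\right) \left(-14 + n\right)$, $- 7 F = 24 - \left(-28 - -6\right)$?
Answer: $\frac{4733}{7} \approx 676.14$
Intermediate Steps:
$F = - \frac{46}{7}$ ($F = - \frac{24 - \left(-28 - -6\right)}{7} = - \frac{24 - \left(-28 + 6\right)}{7} = - \frac{24 - -22}{7} = - \frac{24 + 22}{7} = \left(- \frac{1}{7}\right) 46 = - \frac{46}{7} \approx -6.5714$)
$z{\left(W \right)} = 2 W$
$g{\left(n \right)} = \left(-14 + n\right) \left(- \frac{46}{7} + n\right)$ ($g{\left(n \right)} = \left(n - \frac{46}{7}\right) \left(-14 + n\right) = \left(- \frac{46}{7} + n\right) \left(-14 + n\right) = \left(-14 + n\right) \left(- \frac{46}{7} + n\right)$)
$g{\left(z{\left(d \right)} \right)} - 1 = \left(92 + \left(2 \left(-8\right)\right)^{2} - \frac{144 \cdot 2 \left(-8\right)}{7}\right) - 1 = \left(92 + \left(-16\right)^{2} - - \frac{2304}{7}\right) - 1 = \left(92 + 256 + \frac{2304}{7}\right) - 1 = \frac{4740}{7} - 1 = \frac{4733}{7}$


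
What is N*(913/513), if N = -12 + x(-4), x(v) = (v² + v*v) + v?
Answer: 14608/513 ≈ 28.476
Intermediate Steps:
x(v) = v + 2*v² (x(v) = (v² + v²) + v = 2*v² + v = v + 2*v²)
N = 16 (N = -12 - 4*(1 + 2*(-4)) = -12 - 4*(1 - 8) = -12 - 4*(-7) = -12 + 28 = 16)
N*(913/513) = 16*(913/513) = 14608/513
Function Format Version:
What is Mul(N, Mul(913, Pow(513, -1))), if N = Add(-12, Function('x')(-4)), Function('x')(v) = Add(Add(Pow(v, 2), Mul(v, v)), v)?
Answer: Rational(14608, 513) ≈ 28.476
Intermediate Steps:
Function('x')(v) = Add(v, Mul(2, Pow(v, 2))) (Function('x')(v) = Add(Add(Pow(v, 2), Pow(v, 2)), v) = Add(Mul(2, Pow(v, 2)), v) = Add(v, Mul(2, Pow(v, 2))))
N = 16 (N = Add(-12, Mul(-4, Add(1, Mul(2, -4)))) = Add(-12, Mul(-4, Add(1, -8))) = Add(-12, Mul(-4, -7)) = Add(-12, 28) = 16)
Mul(N, Mul(913, Pow(513, -1))) = Mul(16, Mul(913, Pow(513, -1))) = Mul(16, Mul(913, Rational(1, 513))) = Mul(16, Rational(913, 513)) = Rational(14608, 513)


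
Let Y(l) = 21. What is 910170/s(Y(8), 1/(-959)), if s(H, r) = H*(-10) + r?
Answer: -872853030/201391 ≈ -4334.1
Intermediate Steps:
s(H, r) = r - 10*H (s(H, r) = -10*H + r = r - 10*H)
910170/s(Y(8), 1/(-959)) = 910170/(1/(-959) - 10*21) = 910170/(-1/959 - 210) = 910170/(-201391/959) = 910170*(-959/201391) = -872853030/201391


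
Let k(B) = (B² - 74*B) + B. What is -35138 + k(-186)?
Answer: 13036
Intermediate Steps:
k(B) = B² - 73*B
-35138 + k(-186) = -35138 - 186*(-73 - 186) = -35138 - 186*(-259) = -35138 + 48174 = 13036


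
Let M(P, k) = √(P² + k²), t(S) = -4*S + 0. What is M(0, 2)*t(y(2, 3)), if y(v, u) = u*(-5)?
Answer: 120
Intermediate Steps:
y(v, u) = -5*u
t(S) = -4*S
M(0, 2)*t(y(2, 3)) = √(0² + 2²)*(-(-20)*3) = √(0 + 4)*(-4*(-15)) = √4*60 = 2*60 = 120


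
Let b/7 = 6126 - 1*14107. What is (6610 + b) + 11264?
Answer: -37993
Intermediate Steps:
b = -55867 (b = 7*(6126 - 1*14107) = 7*(6126 - 14107) = 7*(-7981) = -55867)
(6610 + b) + 11264 = (6610 - 55867) + 11264 = -49257 + 11264 = -37993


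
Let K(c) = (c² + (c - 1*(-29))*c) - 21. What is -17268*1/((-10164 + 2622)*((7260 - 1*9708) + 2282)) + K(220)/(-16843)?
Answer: -10786918706/1757247033 ≈ -6.1385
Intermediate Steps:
K(c) = -21 + c² + c*(29 + c) (K(c) = (c² + (c + 29)*c) - 21 = (c² + (29 + c)*c) - 21 = (c² + c*(29 + c)) - 21 = -21 + c² + c*(29 + c))
-17268*1/((-10164 + 2622)*((7260 - 1*9708) + 2282)) + K(220)/(-16843) = -17268*1/((-10164 + 2622)*((7260 - 1*9708) + 2282)) + (-21 + 2*220² + 29*220)/(-16843) = -17268*(-1/(7542*((7260 - 9708) + 2282))) + (-21 + 2*48400 + 6380)*(-1/16843) = -17268*(-1/(7542*(-2448 + 2282))) + (-21 + 96800 + 6380)*(-1/16843) = -17268/((-166*(-7542))) + 103159*(-1/16843) = -17268/1251972 - 103159/16843 = -17268*1/1251972 - 103159/16843 = -1439/104331 - 103159/16843 = -10786918706/1757247033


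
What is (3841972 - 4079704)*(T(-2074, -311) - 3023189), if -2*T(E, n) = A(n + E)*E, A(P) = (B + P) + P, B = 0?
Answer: 1894647728028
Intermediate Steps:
A(P) = 2*P (A(P) = (0 + P) + P = P + P = 2*P)
T(E, n) = -E*(2*E + 2*n)/2 (T(E, n) = -2*(n + E)*E/2 = -2*(E + n)*E/2 = -(2*E + 2*n)*E/2 = -E*(2*E + 2*n)/2)
(3841972 - 4079704)*(T(-2074, -311) - 3023189) = (3841972 - 4079704)*(-1*(-2074)*(-2074 - 311) - 3023189) = -237732*(-1*(-2074)*(-2385) - 3023189) = -237732*(-4946490 - 3023189) = -237732*(-7969679) = 1894647728028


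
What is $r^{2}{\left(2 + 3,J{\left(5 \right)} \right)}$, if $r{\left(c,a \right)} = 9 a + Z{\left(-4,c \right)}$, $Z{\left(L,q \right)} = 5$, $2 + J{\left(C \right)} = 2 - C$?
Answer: $1600$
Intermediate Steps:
$J{\left(C \right)} = - C$ ($J{\left(C \right)} = -2 - \left(-2 + C\right) = - C$)
$r{\left(c,a \right)} = 5 + 9 a$ ($r{\left(c,a \right)} = 9 a + 5 = 5 + 9 a$)
$r^{2}{\left(2 + 3,J{\left(5 \right)} \right)} = \left(5 + 9 \left(\left(-1\right) 5\right)\right)^{2} = \left(5 + 9 \left(-5\right)\right)^{2} = \left(5 - 45\right)^{2} = \left(-40\right)^{2} = 1600$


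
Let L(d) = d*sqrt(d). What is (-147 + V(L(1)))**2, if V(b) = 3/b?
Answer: 20736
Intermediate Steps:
L(d) = d**(3/2)
(-147 + V(L(1)))**2 = (-147 + 3/(1**(3/2)))**2 = (-147 + 3/1)**2 = (-147 + 3*1)**2 = (-147 + 3)**2 = (-144)**2 = 20736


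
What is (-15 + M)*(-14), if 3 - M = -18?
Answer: -84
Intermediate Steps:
M = 21 (M = 3 - 1*(-18) = 3 + 18 = 21)
(-15 + M)*(-14) = (-15 + 21)*(-14) = 6*(-14) = -84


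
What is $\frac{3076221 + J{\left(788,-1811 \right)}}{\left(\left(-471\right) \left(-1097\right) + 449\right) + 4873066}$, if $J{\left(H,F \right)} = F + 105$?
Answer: $\frac{3074515}{5390202} \approx 0.57039$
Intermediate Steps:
$J{\left(H,F \right)} = 105 + F$
$\frac{3076221 + J{\left(788,-1811 \right)}}{\left(\left(-471\right) \left(-1097\right) + 449\right) + 4873066} = \frac{3076221 + \left(105 - 1811\right)}{\left(\left(-471\right) \left(-1097\right) + 449\right) + 4873066} = \frac{3076221 - 1706}{\left(516687 + 449\right) + 4873066} = \frac{3074515}{517136 + 4873066} = \frac{3074515}{5390202}$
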